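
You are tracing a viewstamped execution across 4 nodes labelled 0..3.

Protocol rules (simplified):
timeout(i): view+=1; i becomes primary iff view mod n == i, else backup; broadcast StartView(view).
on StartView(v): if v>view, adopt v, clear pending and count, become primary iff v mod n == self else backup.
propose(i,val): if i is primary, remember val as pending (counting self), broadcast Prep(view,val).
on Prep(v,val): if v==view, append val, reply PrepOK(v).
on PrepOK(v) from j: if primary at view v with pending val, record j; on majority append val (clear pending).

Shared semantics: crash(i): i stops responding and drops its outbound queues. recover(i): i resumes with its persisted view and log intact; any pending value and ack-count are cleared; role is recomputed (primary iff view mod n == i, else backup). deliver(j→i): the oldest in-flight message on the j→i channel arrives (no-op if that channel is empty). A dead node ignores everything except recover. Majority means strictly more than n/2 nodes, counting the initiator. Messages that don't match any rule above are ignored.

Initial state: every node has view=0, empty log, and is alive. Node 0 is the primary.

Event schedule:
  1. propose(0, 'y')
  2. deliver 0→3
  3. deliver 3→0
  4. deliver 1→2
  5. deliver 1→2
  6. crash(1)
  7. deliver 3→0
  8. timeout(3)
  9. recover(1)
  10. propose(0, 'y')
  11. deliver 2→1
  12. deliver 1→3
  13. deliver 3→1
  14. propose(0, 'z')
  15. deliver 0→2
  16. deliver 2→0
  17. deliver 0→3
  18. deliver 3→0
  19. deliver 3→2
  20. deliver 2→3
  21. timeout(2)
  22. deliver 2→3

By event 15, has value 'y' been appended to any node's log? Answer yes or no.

yes

after 1 — propose(0,'y'): ·
after 2 — deliver 0→3: n3:back/v0/[y]
after 3 — deliver 3→0: ·
after 4 — deliver 1→2: ·
after 5 — deliver 1→2: ·
after 6 — crash(1): n1:✗back/v0/[-]
after 7 — deliver 3→0: ·
after 8 — timeout(3): n3:back/v1/[y]
after 9 — recover(1): n1:back/v0/[-]
after 10 — propose(0,'y'): ·
after 11 — deliver 2→1: ·
after 12 — deliver 1→3: ·
after 13 — deliver 3→1: n1:prim/v1/[-]
after 14 — propose(0,'z'): ·
after 15 — deliver 0→2: n2:back/v0/[y]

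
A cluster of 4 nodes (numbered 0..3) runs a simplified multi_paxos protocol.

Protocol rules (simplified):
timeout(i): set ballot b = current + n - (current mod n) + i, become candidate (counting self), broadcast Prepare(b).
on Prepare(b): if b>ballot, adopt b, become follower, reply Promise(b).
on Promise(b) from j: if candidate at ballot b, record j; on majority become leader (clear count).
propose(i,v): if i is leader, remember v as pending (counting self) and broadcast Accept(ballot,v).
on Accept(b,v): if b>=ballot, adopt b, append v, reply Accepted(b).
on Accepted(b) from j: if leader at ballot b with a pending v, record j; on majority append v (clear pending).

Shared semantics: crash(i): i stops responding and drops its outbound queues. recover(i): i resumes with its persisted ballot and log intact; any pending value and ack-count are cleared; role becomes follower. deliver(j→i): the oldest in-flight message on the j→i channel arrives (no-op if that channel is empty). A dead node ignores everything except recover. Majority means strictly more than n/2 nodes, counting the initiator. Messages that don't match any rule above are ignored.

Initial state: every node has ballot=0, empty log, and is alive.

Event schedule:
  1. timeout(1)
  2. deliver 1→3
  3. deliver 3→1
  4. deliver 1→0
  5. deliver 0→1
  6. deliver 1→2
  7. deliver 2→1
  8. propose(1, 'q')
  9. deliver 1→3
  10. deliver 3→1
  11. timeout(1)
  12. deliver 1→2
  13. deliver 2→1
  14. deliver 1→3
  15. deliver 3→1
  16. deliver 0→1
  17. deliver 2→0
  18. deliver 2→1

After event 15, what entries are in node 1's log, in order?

[1] timeout(1) → N1(cand b5 [-])
[2] deliver 1→3 → N3(foll b5 [-])
[3] deliver 3→1 → ∅
[4] deliver 1→0 → N0(foll b5 [-])
[5] deliver 0→1 → N1(lead b5 [-])
[6] deliver 1→2 → N2(foll b5 [-])
[7] deliver 2→1 → ∅
[8] propose(1,'q') → ∅
[9] deliver 1→3 → N3(foll b5 [q])
[10] deliver 3→1 → ∅
[11] timeout(1) → N1(cand b9 [-])
[12] deliver 1→2 → N2(foll b5 [q])
[13] deliver 2→1 → ∅
[14] deliver 1→3 → N3(foll b9 [q])
[15] deliver 3→1 → ∅

empty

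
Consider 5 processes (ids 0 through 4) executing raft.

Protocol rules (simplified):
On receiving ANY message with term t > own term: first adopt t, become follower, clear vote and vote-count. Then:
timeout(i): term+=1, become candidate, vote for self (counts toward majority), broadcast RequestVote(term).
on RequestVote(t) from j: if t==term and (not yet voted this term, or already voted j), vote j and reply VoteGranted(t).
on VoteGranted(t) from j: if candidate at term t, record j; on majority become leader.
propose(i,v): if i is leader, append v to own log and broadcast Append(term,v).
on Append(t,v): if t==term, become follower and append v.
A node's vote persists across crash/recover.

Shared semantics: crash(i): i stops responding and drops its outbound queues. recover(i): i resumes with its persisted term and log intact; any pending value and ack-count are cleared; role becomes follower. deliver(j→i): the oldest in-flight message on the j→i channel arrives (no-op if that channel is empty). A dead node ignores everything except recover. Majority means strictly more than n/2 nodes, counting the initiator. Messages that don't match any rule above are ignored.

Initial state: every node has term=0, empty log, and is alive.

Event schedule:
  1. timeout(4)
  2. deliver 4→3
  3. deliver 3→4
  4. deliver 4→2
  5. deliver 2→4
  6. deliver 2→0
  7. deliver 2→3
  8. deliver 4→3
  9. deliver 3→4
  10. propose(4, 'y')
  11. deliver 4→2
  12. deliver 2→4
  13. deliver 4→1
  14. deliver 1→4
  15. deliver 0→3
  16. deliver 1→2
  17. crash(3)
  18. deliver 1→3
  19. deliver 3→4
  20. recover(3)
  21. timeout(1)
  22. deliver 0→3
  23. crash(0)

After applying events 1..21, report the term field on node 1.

after 1 — timeout(4): n4:cand/t1/[-]
after 2 — deliver 4→3: n3:foll/t1/[-]
after 3 — deliver 3→4: ·
after 4 — deliver 4→2: n2:foll/t1/[-]
after 5 — deliver 2→4: n4:lead/t1/[-]
after 6 — deliver 2→0: ·
after 7 — deliver 2→3: ·
after 8 — deliver 4→3: ·
after 9 — deliver 3→4: ·
after 10 — propose(4,'y'): n4:lead/t1/[y]
after 11 — deliver 4→2: n2:foll/t1/[y]
after 12 — deliver 2→4: ·
after 13 — deliver 4→1: n1:foll/t1/[-]
after 14 — deliver 1→4: ·
after 15 — deliver 0→3: ·
after 16 — deliver 1→2: ·
after 17 — crash(3): n3:✗foll/t1/[-]
after 18 — deliver 1→3: ·
after 19 — deliver 3→4: ·
after 20 — recover(3): n3:foll/t1/[-]
after 21 — timeout(1): n1:cand/t2/[-]

2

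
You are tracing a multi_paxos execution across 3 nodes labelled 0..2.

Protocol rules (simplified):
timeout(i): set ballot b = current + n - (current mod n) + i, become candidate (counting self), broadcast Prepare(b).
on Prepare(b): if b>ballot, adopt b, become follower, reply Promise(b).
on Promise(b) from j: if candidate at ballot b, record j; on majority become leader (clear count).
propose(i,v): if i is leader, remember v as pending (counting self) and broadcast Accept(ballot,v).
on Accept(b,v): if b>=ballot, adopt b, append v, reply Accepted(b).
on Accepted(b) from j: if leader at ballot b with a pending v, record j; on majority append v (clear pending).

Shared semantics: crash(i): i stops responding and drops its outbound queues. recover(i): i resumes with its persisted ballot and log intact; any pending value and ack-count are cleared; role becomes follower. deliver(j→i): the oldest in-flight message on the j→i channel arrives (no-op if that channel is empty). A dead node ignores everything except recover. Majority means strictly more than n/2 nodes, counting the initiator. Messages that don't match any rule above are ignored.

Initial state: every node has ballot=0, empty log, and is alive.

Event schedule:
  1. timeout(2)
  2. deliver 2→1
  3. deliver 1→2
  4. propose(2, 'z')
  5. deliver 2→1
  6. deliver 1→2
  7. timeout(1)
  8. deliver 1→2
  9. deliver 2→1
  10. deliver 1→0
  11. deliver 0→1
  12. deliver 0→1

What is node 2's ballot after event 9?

7

step 1 timeout(2): 2={cand,b=5,log=-}
step 2 deliver 2→1: 1={foll,b=5,log=-}
step 3 deliver 1→2: 2={lead,b=5,log=-}
step 4 propose(2,'z'): —
step 5 deliver 2→1: 1={foll,b=5,log=z}
step 6 deliver 1→2: 2={lead,b=5,log=z}
step 7 timeout(1): 1={cand,b=7,log=z}
step 8 deliver 1→2: 2={foll,b=7,log=z}
step 9 deliver 2→1: 1={lead,b=7,log=z}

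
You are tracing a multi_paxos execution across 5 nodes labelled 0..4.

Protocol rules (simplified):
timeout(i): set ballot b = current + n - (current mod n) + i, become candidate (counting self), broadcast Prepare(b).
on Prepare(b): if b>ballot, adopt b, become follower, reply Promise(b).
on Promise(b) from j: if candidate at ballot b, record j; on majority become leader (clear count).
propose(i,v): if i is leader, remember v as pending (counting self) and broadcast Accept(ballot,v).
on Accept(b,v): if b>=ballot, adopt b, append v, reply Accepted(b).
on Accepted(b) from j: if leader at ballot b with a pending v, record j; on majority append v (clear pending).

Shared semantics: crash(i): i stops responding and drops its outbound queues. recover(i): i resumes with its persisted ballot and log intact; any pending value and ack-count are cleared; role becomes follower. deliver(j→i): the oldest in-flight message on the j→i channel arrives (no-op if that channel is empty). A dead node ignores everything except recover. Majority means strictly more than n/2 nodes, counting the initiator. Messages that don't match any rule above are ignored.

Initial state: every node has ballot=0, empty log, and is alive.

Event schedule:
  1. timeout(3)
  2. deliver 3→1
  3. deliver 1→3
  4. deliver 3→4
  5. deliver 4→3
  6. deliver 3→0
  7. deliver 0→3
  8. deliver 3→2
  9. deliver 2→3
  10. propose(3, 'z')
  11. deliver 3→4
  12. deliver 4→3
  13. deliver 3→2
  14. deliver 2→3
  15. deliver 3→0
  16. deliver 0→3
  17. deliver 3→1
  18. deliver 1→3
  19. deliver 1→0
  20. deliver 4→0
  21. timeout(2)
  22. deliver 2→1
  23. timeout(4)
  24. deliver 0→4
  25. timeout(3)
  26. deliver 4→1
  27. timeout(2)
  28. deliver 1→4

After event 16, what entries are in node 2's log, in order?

[1] timeout(3) → N3(cand b8 [-])
[2] deliver 3→1 → N1(foll b8 [-])
[3] deliver 1→3 → ∅
[4] deliver 3→4 → N4(foll b8 [-])
[5] deliver 4→3 → N3(lead b8 [-])
[6] deliver 3→0 → N0(foll b8 [-])
[7] deliver 0→3 → ∅
[8] deliver 3→2 → N2(foll b8 [-])
[9] deliver 2→3 → ∅
[10] propose(3,'z') → ∅
[11] deliver 3→4 → N4(foll b8 [z])
[12] deliver 4→3 → ∅
[13] deliver 3→2 → N2(foll b8 [z])
[14] deliver 2→3 → N3(lead b8 [z])
[15] deliver 3→0 → N0(foll b8 [z])
[16] deliver 0→3 → ∅

z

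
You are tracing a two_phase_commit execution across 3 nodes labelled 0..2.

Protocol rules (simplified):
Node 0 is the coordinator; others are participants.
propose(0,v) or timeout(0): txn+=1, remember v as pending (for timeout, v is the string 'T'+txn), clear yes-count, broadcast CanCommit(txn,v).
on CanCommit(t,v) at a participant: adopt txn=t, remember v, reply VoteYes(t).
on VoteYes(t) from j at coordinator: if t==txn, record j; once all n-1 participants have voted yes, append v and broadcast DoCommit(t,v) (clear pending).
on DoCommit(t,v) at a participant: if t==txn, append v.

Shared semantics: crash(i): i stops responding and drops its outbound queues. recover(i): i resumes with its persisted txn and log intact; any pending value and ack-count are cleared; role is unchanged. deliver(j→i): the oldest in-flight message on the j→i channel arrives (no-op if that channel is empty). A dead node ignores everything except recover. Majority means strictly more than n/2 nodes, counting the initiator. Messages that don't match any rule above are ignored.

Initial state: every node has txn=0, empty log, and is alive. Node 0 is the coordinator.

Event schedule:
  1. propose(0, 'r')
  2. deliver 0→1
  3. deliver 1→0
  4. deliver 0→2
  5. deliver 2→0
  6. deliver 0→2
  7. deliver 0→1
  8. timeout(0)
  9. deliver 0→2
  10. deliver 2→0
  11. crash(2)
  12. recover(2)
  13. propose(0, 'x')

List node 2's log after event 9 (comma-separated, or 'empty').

r

step 1 propose(0,'r'): 0={coor,t=1,log=-}
step 2 deliver 0→1: 1={part,t=1,log=-}
step 3 deliver 1→0: —
step 4 deliver 0→2: 2={part,t=1,log=-}
step 5 deliver 2→0: 0={coor,t=1,log=r}
step 6 deliver 0→2: 2={part,t=1,log=r}
step 7 deliver 0→1: 1={part,t=1,log=r}
step 8 timeout(0): 0={coor,t=2,log=r}
step 9 deliver 0→2: 2={part,t=2,log=r}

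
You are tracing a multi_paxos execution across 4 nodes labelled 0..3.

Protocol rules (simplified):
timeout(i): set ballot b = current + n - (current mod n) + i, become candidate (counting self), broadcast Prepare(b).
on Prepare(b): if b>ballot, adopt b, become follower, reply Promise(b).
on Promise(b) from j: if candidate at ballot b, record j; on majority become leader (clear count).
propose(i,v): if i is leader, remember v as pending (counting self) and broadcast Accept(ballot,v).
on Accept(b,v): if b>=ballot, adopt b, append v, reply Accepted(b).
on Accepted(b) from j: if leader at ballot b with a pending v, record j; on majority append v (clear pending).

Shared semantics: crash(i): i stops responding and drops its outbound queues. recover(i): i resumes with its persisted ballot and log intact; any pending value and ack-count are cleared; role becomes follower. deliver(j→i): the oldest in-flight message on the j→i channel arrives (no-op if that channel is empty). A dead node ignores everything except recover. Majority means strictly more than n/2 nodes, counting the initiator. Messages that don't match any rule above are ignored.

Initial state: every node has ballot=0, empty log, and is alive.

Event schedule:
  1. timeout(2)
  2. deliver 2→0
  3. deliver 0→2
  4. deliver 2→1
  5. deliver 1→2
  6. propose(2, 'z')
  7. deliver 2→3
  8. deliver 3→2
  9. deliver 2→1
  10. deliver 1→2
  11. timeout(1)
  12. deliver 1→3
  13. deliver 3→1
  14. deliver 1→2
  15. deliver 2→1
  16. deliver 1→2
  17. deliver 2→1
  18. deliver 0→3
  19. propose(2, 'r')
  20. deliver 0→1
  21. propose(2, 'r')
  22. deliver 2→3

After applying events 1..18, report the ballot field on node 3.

e1 timeout(2): 2[cand,b=6,-]
e2 deliver 2→0: 0[foll,b=6,-]
e3 deliver 0→2: ·
e4 deliver 2→1: 1[foll,b=6,-]
e5 deliver 1→2: 2[lead,b=6,-]
e6 propose(2,'z'): ·
e7 deliver 2→3: 3[foll,b=6,-]
e8 deliver 3→2: ·
e9 deliver 2→1: 1[foll,b=6,z]
e10 deliver 1→2: ·
e11 timeout(1): 1[cand,b=9,z]
e12 deliver 1→3: 3[foll,b=9,-]
e13 deliver 3→1: ·
e14 deliver 1→2: 2[foll,b=9,-]
e15 deliver 2→1: 1[lead,b=9,z]
e16 deliver 1→2: ·
e17 deliver 2→1: ·
e18 deliver 0→3: ·

9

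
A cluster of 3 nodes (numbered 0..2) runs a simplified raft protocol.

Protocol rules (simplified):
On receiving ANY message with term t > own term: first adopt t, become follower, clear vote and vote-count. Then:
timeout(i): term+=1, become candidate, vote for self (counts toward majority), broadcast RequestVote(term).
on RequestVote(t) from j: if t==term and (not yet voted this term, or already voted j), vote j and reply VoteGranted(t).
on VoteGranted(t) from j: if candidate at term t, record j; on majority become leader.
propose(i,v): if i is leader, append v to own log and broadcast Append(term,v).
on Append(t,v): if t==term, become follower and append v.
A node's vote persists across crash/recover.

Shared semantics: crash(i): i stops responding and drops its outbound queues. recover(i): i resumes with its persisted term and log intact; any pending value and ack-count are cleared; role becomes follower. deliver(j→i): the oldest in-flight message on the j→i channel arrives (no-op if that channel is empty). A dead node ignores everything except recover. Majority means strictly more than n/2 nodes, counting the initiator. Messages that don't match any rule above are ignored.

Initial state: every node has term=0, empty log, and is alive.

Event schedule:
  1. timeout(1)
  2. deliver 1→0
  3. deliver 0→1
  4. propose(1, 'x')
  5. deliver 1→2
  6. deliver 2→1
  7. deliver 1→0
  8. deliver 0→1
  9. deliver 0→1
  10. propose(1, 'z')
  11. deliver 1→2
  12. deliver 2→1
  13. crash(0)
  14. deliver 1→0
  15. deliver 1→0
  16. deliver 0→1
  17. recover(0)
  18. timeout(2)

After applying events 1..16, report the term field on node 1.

1

after 1 — timeout(1): n1:cand/t1/[-]
after 2 — deliver 1→0: n0:foll/t1/[-]
after 3 — deliver 0→1: n1:lead/t1/[-]
after 4 — propose(1,'x'): n1:lead/t1/[x]
after 5 — deliver 1→2: n2:foll/t1/[-]
after 6 — deliver 2→1: ·
after 7 — deliver 1→0: n0:foll/t1/[x]
after 8 — deliver 0→1: ·
after 9 — deliver 0→1: ·
after 10 — propose(1,'z'): n1:lead/t1/[x,z]
after 11 — deliver 1→2: n2:foll/t1/[x]
after 12 — deliver 2→1: ·
after 13 — crash(0): n0:✗foll/t1/[x]
after 14 — deliver 1→0: ·
after 15 — deliver 1→0: ·
after 16 — deliver 0→1: ·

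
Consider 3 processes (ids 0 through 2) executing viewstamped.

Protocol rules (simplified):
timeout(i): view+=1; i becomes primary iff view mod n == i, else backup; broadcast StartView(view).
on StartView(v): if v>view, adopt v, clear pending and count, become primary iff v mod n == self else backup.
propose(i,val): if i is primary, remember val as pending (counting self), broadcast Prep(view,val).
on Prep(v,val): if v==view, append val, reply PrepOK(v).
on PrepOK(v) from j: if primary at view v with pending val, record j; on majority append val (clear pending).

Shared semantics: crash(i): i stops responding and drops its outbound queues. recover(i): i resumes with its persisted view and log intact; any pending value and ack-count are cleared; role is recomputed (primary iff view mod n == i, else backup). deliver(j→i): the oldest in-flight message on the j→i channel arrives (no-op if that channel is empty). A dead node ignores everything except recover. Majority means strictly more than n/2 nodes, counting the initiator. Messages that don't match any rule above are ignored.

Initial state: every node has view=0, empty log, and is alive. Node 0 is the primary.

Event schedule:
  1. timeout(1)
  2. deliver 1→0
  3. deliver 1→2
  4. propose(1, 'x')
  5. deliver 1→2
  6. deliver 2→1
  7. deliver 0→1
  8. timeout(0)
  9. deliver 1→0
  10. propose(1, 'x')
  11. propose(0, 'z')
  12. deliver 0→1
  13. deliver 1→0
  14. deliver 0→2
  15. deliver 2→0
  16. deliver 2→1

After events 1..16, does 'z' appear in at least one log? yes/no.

[1] timeout(1) → N1(prim v1 [-])
[2] deliver 1→0 → N0(back v1 [-])
[3] deliver 1→2 → N2(back v1 [-])
[4] propose(1,'x') → ∅
[5] deliver 1→2 → N2(back v1 [x])
[6] deliver 2→1 → N1(prim v1 [x])
[7] deliver 0→1 → ∅
[8] timeout(0) → N0(back v2 [-])
[9] deliver 1→0 → ∅
[10] propose(1,'x') → ∅
[11] propose(0,'z') → ∅
[12] deliver 0→1 → N1(back v2 [x])
[13] deliver 1→0 → ∅
[14] deliver 0→2 → N2(prim v2 [x])
[15] deliver 2→0 → ∅
[16] deliver 2→1 → ∅

no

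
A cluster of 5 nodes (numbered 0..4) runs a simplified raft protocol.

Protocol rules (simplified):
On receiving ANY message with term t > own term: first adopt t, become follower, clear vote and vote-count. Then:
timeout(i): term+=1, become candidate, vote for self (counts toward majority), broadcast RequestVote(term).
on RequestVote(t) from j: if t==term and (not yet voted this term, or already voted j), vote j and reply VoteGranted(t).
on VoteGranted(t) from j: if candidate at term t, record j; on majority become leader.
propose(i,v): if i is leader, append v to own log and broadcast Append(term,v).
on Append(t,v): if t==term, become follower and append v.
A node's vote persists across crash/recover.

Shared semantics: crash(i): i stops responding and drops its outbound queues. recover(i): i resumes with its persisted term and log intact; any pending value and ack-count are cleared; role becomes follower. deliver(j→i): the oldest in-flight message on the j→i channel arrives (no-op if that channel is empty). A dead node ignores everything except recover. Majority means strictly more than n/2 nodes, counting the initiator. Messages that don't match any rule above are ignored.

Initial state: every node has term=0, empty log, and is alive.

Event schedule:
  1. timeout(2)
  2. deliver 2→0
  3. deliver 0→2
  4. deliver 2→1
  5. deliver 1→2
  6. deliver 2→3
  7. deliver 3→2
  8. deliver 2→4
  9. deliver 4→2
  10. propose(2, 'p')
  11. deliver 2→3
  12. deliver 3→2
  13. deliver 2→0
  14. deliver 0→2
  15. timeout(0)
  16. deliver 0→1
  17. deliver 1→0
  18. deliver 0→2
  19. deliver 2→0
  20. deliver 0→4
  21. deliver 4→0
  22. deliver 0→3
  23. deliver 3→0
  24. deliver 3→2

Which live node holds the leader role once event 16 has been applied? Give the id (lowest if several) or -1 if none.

2

[1] timeout(2) → N2(cand t1 [-])
[2] deliver 2→0 → N0(foll t1 [-])
[3] deliver 0→2 → ∅
[4] deliver 2→1 → N1(foll t1 [-])
[5] deliver 1→2 → N2(lead t1 [-])
[6] deliver 2→3 → N3(foll t1 [-])
[7] deliver 3→2 → ∅
[8] deliver 2→4 → N4(foll t1 [-])
[9] deliver 4→2 → ∅
[10] propose(2,'p') → N2(lead t1 [p])
[11] deliver 2→3 → N3(foll t1 [p])
[12] deliver 3→2 → ∅
[13] deliver 2→0 → N0(foll t1 [p])
[14] deliver 0→2 → ∅
[15] timeout(0) → N0(cand t2 [p])
[16] deliver 0→1 → N1(foll t2 [-])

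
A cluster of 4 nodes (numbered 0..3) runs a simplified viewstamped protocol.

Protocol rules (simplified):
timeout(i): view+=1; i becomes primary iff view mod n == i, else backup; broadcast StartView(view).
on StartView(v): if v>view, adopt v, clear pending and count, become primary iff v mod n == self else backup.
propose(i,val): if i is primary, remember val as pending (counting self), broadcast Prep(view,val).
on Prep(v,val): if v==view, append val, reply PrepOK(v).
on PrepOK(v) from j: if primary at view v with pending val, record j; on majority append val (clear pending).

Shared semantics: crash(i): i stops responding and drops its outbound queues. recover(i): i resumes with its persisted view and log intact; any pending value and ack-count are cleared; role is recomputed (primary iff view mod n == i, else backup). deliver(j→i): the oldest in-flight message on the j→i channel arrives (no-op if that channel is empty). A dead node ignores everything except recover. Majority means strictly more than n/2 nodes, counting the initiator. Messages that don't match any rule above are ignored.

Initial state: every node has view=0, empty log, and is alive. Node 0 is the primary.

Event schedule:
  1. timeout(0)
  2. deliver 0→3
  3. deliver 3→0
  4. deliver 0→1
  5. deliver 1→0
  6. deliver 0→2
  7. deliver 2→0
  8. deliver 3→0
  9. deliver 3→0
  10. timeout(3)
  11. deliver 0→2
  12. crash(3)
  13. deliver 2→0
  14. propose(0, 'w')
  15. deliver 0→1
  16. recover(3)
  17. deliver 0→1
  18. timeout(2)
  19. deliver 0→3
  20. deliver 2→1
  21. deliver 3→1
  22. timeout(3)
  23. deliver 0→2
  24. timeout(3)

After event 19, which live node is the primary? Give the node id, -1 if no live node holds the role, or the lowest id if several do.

[1] timeout(0) → N0(back v1 [-])
[2] deliver 0→3 → N3(back v1 [-])
[3] deliver 3→0 → ∅
[4] deliver 0→1 → N1(prim v1 [-])
[5] deliver 1→0 → ∅
[6] deliver 0→2 → N2(back v1 [-])
[7] deliver 2→0 → ∅
[8] deliver 3→0 → ∅
[9] deliver 3→0 → ∅
[10] timeout(3) → N3(back v2 [-])
[11] deliver 0→2 → ∅
[12] crash(3) → N3(✗back v2 [-])
[13] deliver 2→0 → ∅
[14] propose(0,'w') → ∅
[15] deliver 0→1 → ∅
[16] recover(3) → N3(back v2 [-])
[17] deliver 0→1 → ∅
[18] timeout(2) → N2(prim v2 [-])
[19] deliver 0→3 → ∅

1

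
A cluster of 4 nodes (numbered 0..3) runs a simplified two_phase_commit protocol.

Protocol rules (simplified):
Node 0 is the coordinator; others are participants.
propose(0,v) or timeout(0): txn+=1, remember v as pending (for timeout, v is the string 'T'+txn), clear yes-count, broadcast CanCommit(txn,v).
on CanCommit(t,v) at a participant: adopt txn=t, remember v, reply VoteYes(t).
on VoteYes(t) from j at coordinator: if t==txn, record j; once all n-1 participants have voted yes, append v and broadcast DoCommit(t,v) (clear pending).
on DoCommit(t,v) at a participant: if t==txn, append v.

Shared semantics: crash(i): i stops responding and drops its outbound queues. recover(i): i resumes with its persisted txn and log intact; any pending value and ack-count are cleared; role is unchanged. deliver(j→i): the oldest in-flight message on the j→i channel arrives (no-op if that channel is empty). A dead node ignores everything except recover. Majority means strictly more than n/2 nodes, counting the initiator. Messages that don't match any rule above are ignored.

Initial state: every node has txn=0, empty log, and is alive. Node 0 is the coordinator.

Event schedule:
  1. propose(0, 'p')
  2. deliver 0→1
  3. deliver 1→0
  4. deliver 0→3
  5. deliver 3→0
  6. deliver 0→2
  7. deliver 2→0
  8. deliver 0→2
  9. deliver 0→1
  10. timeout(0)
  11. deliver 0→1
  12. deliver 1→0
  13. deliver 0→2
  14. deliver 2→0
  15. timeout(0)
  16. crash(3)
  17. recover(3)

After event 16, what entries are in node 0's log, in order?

[1] propose(0,'p') → N0(coor t1 [-])
[2] deliver 0→1 → N1(part t1 [-])
[3] deliver 1→0 → ∅
[4] deliver 0→3 → N3(part t1 [-])
[5] deliver 3→0 → ∅
[6] deliver 0→2 → N2(part t1 [-])
[7] deliver 2→0 → N0(coor t1 [p])
[8] deliver 0→2 → N2(part t1 [p])
[9] deliver 0→1 → N1(part t1 [p])
[10] timeout(0) → N0(coor t2 [p])
[11] deliver 0→1 → N1(part t2 [p])
[12] deliver 1→0 → ∅
[13] deliver 0→2 → N2(part t2 [p])
[14] deliver 2→0 → ∅
[15] timeout(0) → N0(coor t3 [p])
[16] crash(3) → N3(✗part t1 [-])

p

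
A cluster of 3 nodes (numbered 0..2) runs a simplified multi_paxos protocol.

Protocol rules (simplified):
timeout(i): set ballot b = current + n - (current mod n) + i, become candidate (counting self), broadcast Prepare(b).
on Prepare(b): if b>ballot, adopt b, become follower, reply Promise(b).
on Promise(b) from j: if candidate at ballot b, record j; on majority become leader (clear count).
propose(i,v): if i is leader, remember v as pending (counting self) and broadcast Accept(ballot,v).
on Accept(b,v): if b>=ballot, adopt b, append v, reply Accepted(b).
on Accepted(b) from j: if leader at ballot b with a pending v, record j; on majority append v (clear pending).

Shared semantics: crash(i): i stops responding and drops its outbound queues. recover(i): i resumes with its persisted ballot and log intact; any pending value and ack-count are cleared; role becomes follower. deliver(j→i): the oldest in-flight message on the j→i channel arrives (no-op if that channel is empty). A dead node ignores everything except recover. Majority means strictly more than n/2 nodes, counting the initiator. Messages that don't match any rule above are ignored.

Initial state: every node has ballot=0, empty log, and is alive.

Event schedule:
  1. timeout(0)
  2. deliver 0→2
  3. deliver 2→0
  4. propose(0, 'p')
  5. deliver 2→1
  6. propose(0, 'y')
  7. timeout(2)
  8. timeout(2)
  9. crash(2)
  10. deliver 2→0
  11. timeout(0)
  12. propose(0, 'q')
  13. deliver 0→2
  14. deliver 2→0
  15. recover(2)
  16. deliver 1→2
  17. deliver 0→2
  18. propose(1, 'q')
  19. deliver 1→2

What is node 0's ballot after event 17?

6

step 1 timeout(0): 0={cand,b=3,log=-}
step 2 deliver 0→2: 2={foll,b=3,log=-}
step 3 deliver 2→0: 0={lead,b=3,log=-}
step 4 propose(0,'p'): —
step 5 deliver 2→1: —
step 6 propose(0,'y'): —
step 7 timeout(2): 2={cand,b=8,log=-}
step 8 timeout(2): 2={cand,b=11,log=-}
step 9 crash(2): 2={✗cand,b=11,log=-}
step 10 deliver 2→0: —
step 11 timeout(0): 0={cand,b=6,log=-}
step 12 propose(0,'q'): —
step 13 deliver 0→2: —
step 14 deliver 2→0: —
step 15 recover(2): 2={foll,b=11,log=-}
step 16 deliver 1→2: —
step 17 deliver 0→2: —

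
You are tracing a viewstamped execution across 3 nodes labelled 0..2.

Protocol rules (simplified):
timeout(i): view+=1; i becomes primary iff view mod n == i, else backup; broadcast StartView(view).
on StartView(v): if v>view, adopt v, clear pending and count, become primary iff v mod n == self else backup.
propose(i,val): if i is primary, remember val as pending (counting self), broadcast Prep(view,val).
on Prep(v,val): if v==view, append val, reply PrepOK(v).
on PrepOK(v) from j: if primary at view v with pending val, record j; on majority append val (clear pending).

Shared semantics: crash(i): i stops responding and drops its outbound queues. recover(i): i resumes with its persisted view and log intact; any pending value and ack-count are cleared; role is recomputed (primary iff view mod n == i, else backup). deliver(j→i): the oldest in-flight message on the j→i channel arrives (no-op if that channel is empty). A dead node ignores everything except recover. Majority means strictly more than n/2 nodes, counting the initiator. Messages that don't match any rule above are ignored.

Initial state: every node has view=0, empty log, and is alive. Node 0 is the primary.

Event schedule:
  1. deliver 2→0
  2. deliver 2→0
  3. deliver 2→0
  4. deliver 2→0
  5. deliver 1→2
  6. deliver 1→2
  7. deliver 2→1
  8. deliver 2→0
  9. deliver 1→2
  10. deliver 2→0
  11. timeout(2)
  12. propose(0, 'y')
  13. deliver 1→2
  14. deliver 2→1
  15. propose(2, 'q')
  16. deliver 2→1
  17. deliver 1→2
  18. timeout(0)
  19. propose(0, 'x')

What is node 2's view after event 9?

0

after 1 — deliver 2→0: ·
after 2 — deliver 2→0: ·
after 3 — deliver 2→0: ·
after 4 — deliver 2→0: ·
after 5 — deliver 1→2: ·
after 6 — deliver 1→2: ·
after 7 — deliver 2→1: ·
after 8 — deliver 2→0: ·
after 9 — deliver 1→2: ·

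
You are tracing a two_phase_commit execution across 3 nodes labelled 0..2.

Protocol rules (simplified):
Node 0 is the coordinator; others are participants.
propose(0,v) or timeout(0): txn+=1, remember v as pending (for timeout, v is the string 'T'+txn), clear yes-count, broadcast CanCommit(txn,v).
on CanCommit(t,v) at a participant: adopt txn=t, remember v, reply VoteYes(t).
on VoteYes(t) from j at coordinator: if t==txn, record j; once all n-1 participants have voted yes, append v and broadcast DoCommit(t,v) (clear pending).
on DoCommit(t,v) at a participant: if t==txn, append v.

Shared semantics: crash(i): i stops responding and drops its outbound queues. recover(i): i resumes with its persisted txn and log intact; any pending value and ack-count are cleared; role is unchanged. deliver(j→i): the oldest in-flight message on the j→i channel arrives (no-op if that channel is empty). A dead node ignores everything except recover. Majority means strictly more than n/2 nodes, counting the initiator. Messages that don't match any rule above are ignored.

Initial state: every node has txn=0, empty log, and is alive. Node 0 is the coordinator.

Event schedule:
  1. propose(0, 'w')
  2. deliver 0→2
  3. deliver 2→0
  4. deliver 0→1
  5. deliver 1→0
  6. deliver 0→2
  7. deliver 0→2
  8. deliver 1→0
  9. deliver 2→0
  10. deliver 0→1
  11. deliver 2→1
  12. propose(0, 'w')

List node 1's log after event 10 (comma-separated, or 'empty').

after 1 — propose(0,'w'): n0:coor/t1/[-]
after 2 — deliver 0→2: n2:part/t1/[-]
after 3 — deliver 2→0: ·
after 4 — deliver 0→1: n1:part/t1/[-]
after 5 — deliver 1→0: n0:coor/t1/[w]
after 6 — deliver 0→2: n2:part/t1/[w]
after 7 — deliver 0→2: ·
after 8 — deliver 1→0: ·
after 9 — deliver 2→0: ·
after 10 — deliver 0→1: n1:part/t1/[w]

w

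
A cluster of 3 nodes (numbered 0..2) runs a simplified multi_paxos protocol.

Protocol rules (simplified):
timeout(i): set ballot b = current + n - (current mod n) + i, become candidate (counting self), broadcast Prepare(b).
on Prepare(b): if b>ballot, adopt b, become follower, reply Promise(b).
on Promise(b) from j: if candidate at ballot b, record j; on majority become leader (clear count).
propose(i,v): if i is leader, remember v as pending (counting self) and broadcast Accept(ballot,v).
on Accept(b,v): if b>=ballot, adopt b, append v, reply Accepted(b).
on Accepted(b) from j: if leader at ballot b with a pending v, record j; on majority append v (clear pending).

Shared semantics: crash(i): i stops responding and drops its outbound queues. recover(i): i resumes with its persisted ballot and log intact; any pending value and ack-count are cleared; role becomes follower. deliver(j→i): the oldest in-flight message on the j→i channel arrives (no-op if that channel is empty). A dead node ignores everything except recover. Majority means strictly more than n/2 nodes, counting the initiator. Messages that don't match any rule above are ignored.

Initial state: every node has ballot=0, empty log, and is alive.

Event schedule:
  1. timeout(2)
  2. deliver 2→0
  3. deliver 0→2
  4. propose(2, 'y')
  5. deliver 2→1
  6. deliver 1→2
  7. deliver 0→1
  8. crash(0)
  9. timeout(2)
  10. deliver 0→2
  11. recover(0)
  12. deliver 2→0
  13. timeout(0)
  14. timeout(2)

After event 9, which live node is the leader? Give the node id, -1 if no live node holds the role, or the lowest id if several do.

-1

1. timeout(2):  <2:cand b5 ->
2. deliver 2→0:  <0:foll b5 ->
3. deliver 0→2:  <2:lead b5 ->
4. propose(2,'y'):  nop
5. deliver 2→1:  <1:foll b5 ->
6. deliver 1→2:  nop
7. deliver 0→1:  nop
8. crash(0):  <0:✗foll b5 ->
9. timeout(2):  <2:cand b8 ->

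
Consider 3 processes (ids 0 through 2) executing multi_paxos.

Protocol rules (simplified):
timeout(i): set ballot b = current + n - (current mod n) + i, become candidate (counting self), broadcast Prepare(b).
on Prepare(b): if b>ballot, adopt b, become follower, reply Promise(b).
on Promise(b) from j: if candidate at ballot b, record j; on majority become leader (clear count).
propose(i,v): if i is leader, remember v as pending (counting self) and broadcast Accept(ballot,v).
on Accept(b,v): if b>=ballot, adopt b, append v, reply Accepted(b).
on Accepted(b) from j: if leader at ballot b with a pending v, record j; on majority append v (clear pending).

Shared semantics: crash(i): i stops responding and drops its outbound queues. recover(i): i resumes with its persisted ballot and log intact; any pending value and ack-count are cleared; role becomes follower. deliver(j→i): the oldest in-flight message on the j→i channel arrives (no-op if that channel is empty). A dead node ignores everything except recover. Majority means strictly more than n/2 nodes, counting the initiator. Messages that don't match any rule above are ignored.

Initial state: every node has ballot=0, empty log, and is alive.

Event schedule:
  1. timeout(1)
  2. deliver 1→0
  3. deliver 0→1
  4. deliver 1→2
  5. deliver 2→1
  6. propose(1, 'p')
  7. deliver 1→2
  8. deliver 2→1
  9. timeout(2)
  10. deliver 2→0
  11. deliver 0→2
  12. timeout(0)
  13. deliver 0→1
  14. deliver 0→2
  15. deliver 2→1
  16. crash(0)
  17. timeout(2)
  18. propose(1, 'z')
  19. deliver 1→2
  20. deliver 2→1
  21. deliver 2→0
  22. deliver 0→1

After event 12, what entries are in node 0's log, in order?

empty

[1] timeout(1) → N1(cand b4 [-])
[2] deliver 1→0 → N0(foll b4 [-])
[3] deliver 0→1 → N1(lead b4 [-])
[4] deliver 1→2 → N2(foll b4 [-])
[5] deliver 2→1 → ∅
[6] propose(1,'p') → ∅
[7] deliver 1→2 → N2(foll b4 [p])
[8] deliver 2→1 → N1(lead b4 [p])
[9] timeout(2) → N2(cand b8 [p])
[10] deliver 2→0 → N0(foll b8 [-])
[11] deliver 0→2 → N2(lead b8 [p])
[12] timeout(0) → N0(cand b9 [-])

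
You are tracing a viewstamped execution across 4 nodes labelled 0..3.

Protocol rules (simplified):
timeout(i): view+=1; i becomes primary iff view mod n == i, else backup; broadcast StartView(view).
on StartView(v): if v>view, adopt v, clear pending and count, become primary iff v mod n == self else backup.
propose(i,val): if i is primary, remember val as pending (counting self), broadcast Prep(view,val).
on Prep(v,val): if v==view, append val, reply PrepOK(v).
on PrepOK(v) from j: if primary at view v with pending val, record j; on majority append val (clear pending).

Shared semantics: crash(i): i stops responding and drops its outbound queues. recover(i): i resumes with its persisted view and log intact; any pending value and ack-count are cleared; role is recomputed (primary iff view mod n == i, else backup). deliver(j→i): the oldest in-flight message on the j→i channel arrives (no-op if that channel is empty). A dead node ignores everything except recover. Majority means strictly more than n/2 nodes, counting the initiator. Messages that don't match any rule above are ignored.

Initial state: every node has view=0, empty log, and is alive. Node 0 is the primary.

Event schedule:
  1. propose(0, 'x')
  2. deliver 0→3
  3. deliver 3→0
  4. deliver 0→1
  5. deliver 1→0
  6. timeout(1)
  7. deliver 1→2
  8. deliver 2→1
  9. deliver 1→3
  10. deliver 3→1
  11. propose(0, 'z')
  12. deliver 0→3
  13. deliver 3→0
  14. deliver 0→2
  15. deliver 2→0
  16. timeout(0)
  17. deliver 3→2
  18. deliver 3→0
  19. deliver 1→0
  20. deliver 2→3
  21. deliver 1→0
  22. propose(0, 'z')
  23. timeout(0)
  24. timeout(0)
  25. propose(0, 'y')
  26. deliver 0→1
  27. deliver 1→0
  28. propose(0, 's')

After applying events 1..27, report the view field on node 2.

1

step 1 propose(0,'x'): —
step 2 deliver 0→3: 3={back,v=0,log=x}
step 3 deliver 3→0: —
step 4 deliver 0→1: 1={back,v=0,log=x}
step 5 deliver 1→0: 0={prim,v=0,log=x}
step 6 timeout(1): 1={prim,v=1,log=x}
step 7 deliver 1→2: 2={back,v=1,log=-}
step 8 deliver 2→1: —
step 9 deliver 1→3: 3={back,v=1,log=x}
step 10 deliver 3→1: —
step 11 propose(0,'z'): —
step 12 deliver 0→3: —
step 13 deliver 3→0: —
step 14 deliver 0→2: —
step 15 deliver 2→0: —
step 16 timeout(0): 0={back,v=1,log=x}
step 17 deliver 3→2: —
step 18 deliver 3→0: —
step 19 deliver 1→0: —
step 20 deliver 2→3: —
step 21 deliver 1→0: —
step 22 propose(0,'z'): —
step 23 timeout(0): 0={back,v=2,log=x}
step 24 timeout(0): 0={back,v=3,log=x}
step 25 propose(0,'y'): —
step 26 deliver 0→1: —
step 27 deliver 1→0: —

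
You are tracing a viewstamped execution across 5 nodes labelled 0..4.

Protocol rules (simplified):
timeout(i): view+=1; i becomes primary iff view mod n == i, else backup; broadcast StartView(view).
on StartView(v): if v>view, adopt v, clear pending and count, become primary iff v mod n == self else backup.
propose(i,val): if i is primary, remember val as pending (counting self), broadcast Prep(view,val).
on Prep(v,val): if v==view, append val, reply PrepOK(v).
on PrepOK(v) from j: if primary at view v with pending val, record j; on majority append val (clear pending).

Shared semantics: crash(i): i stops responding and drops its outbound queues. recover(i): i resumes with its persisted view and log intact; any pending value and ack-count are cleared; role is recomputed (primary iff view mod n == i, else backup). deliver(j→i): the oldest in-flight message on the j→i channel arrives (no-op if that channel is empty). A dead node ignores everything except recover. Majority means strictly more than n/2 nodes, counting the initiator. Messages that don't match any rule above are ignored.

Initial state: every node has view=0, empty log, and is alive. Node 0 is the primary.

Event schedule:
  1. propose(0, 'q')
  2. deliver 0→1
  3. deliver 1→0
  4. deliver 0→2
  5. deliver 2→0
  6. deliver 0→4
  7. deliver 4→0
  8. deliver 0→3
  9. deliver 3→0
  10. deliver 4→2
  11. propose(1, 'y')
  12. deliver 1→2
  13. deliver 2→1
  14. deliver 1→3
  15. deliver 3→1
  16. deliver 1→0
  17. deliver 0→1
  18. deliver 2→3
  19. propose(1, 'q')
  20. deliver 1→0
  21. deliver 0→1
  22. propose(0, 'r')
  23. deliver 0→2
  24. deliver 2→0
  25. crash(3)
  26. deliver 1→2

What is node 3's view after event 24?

0

e1 propose(0,'q'): ·
e2 deliver 0→1: 1[back,v=0,q]
e3 deliver 1→0: ·
e4 deliver 0→2: 2[back,v=0,q]
e5 deliver 2→0: 0[prim,v=0,q]
e6 deliver 0→4: 4[back,v=0,q]
e7 deliver 4→0: ·
e8 deliver 0→3: 3[back,v=0,q]
e9 deliver 3→0: ·
e10 deliver 4→2: ·
e11 propose(1,'y'): ·
e12 deliver 1→2: ·
e13 deliver 2→1: ·
e14 deliver 1→3: ·
e15 deliver 3→1: ·
e16 deliver 1→0: ·
e17 deliver 0→1: ·
e18 deliver 2→3: ·
e19 propose(1,'q'): ·
e20 deliver 1→0: ·
e21 deliver 0→1: ·
e22 propose(0,'r'): ·
e23 deliver 0→2: 2[back,v=0,q,r]
e24 deliver 2→0: ·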